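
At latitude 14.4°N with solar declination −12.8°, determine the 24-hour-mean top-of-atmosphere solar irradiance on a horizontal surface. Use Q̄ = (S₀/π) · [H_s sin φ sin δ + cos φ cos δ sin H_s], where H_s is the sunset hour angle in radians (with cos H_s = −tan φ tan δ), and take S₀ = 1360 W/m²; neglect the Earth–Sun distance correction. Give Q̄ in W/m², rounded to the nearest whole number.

The sunset hour angle satisfies cos H_s = −tan φ tan δ = 0.0583, giving H_s = 86.66°. In radians, H_s = 1.5125.
H_s sin φ sin δ = 1.5125 × 0.2487 × -0.2215 = -0.0833.
cos φ cos δ sin H_s = 0.9686 × 0.9751 × 0.9983 = 0.9429.
Q̄ = (1360/π) × (-0.0833 + 0.9429) = 432.90 × 0.8596 = 372.12 W/m².

372 W/m²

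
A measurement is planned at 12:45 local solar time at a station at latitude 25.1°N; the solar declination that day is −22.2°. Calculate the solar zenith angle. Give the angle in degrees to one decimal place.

48.5°

Hour angle H = 15° × (12.75 − 12) = 11.25°.
cos θ_z = sin φ sin δ + cos φ cos δ cos H = (0.4242)(-0.3778) + (0.9056)(0.9259)(0.9808) = 0.6621.
θ_z = arccos(0.6621) = 48.54°.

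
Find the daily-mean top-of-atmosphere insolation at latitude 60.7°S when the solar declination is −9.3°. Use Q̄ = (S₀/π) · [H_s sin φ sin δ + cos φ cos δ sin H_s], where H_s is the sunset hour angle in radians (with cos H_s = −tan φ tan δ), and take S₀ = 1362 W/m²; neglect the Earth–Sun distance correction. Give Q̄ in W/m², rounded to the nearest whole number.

The sunset hour angle satisfies cos H_s = −tan φ tan δ = -0.2918, giving H_s = 106.97°. In radians, H_s = 1.8670.
H_s sin φ sin δ = 1.8670 × -0.8721 × -0.1616 = 0.2631.
cos φ cos δ sin H_s = 0.4894 × 0.9869 × 0.9565 = 0.4620.
Q̄ = (1362/π) × (0.2631 + 0.4620) = 433.54 × 0.7251 = 314.36 W/m².

314 W/m²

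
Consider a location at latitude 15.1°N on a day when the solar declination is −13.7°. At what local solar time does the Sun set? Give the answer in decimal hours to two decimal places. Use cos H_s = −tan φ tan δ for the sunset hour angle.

cos H_s = −tan(15.1°) · tan(-13.7°) = 0.0658, so H_s = arccos(0.0658) = 86.23°.
Sunset is at 12 + H_s/15 = 12 + 5.749 = 17.749 h local solar time.

17.75 h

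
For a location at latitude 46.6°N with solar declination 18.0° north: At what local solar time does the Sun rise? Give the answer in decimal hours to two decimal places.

−tan φ tan δ = −(1.0575)(0.3249) = -0.3436; H_s = arccos(-0.3436) = 110.10°.
Sunrise is at 12 − H_s/15 = 12 − 7.340 = 4.660 h local solar time.

4.66 h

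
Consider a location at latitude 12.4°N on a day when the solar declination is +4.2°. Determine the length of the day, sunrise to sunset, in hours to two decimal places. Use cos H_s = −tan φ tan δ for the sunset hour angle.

The sunset hour angle satisfies cos H_s = −tan φ tan δ = -0.0161, giving H_s = 90.92°.
Day length = 2 H_s / 15° h⁻¹ = 181.84° / 15 = 12.123 h.

12.12 hours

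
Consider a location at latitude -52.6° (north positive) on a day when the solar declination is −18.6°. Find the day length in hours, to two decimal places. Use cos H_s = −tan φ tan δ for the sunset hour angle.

cos H_s = −tan(-52.6°) · tan(-18.6°) = -0.4402, so H_s = arccos(-0.4402) = 116.12°.
Day length = 2 H_s / 15° h⁻¹ = 232.24° / 15 = 15.483 h.

15.48 hours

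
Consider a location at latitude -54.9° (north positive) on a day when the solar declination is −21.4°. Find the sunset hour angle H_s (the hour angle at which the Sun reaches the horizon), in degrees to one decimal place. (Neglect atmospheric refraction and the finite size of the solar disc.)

−tan φ tan δ = −(-1.4229)(-0.3919) = -0.5576; H_s = arccos(-0.5576) = 123.89°.

123.9°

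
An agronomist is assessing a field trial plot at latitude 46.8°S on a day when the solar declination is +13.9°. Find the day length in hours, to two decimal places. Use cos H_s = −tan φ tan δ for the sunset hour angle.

−tan φ tan δ = −(-1.0649)(0.2475) = 0.2636; H_s = arccos(0.2636) = 74.72°.
Day length = 2 H_s / 15° h⁻¹ = 149.44° / 15 = 9.963 h.

9.96 hours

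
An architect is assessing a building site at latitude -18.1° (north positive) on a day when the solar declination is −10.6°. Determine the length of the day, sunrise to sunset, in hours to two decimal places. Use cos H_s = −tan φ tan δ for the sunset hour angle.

cos H_s = −tan(-18.1°) · tan(-10.6°) = -0.0612, so H_s = arccos(-0.0612) = 93.51°.
Day length = 2 H_s / 15° h⁻¹ = 187.02° / 15 = 12.468 h.

12.47 hours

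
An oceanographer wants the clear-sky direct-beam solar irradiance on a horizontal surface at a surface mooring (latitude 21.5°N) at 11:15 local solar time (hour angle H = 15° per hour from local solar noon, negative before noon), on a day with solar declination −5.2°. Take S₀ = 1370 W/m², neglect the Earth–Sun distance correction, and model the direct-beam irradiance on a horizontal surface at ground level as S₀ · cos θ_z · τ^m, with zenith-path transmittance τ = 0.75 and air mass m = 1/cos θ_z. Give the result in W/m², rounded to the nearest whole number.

864 W/m²

Hour angle H = 15° × (11.25 − 12) = -11.25°.
cos θ_z = sin(21.5°) sin(-5.2°) + cos(21.5°) cos(-5.2°) cos(-11.25°) = -0.0332 + 0.9088 = 0.8756.
Air mass m = 1/cos θ_z = 1/0.8756 = 1.142; τ^m = 0.75^1.142 = 0.7200.
Surface direct beam = 1370 × 0.8756 × 0.7200 = 863.69 W/m².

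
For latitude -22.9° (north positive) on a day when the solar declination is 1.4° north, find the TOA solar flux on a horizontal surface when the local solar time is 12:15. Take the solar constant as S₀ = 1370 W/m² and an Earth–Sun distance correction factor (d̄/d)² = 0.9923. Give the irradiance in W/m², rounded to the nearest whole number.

Hour angle H = 15° × (12.25 − 12) = 3.75°.
cos θ_z = sin(-22.9°) sin(1.4°) + cos(-22.9°) cos(1.4°) cos(3.75°) = -0.0095 + 0.9189 = 0.9094.
Top-of-atmosphere irradiance = S₀ (d̄/d)² cos θ_z = 1370 × 0.9923 × 0.9094 = 1236.28 W/m².

1236 W/m²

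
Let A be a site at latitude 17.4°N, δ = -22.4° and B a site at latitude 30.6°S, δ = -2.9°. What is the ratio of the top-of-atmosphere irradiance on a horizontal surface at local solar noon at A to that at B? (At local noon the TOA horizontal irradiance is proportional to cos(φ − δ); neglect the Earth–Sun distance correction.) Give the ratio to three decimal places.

A: cos θ_z = cos(17.4° − (-22.4°)) = 0.7683.
B: cos θ_z = cos(-30.6° − (-2.9°)) = 0.8854.
Ratio A/B = 0.7683 / 0.8854 = 0.8677.

0.868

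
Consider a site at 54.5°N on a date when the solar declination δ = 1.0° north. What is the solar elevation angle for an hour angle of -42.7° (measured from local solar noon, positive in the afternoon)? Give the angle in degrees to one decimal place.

cos θ_z = sin(54.5°) sin(1.0°) + cos(54.5°) cos(1.0°) cos(-42.70°) = 0.0142 + 0.4267 = 0.4409.
θ_z = arccos(0.4409) = 63.84°, so the elevation is 90° − 63.84° = 26.16°.

26.2°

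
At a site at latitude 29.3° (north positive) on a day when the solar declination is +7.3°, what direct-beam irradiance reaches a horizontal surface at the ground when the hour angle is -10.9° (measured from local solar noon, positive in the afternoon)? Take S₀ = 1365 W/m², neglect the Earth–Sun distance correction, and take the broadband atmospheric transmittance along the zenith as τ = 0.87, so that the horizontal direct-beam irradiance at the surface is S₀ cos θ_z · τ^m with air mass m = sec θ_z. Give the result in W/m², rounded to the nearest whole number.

1068 W/m²

cos θ_z = sin φ sin δ + cos φ cos δ cos H = (0.4894)(0.1271) + (0.8721)(0.9919)(0.9820) = 0.9117.
Air mass m = 1/cos θ_z = 1/0.9117 = 1.097; τ^m = 0.87^1.097 = 0.8583.
Surface direct beam = 1365 × 0.9117 × 0.8583 = 1068.13 W/m².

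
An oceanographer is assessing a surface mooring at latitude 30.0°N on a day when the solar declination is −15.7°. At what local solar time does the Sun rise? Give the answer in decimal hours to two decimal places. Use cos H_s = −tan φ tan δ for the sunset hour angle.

6.62 h

The sunset hour angle satisfies cos H_s = −tan φ tan δ = 0.1623, giving H_s = 80.66°.
Sunrise is at 12 − H_s/15 = 12 − 5.377 = 6.623 h local solar time.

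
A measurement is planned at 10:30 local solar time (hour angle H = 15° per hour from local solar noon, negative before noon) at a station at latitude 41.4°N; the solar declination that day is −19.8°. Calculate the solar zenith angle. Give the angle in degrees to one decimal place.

64.7°

Hour angle H = 15° × (10.5 − 12) = -22.50°.
With φ = 41.4°, δ = -19.8°, H = -22.50°: sin φ sin δ = -0.2240, cos φ cos δ cos H = 0.6520, so cos θ_z = 0.4280.
θ_z = arccos(0.4280) = 64.66°.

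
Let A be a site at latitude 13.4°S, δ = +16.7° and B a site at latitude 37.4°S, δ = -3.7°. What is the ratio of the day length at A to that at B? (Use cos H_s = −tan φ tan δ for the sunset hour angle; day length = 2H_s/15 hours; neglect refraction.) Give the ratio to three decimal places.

0.925

A: H_s = arccos(−tan -13.4° · tan 16.7°) = 85.90°, so 2H_s/15 = 11.4533 h.
B: H_s = arccos(−tan -37.4° · tan -3.7°) = 92.83°, so 2H_s/15 = 12.3773 h.
Ratio A/B = 11.4533 / 12.3773 = 0.9253.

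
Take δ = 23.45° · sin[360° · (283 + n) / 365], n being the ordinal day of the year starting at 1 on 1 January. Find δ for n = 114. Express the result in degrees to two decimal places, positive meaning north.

+12.27°

360 × (283 + 114) / 365 = 391.562°; sin(391.562°) = 0.5234.
δ = 23.45 × 0.5234 = 12.274° ≈ +12.27°.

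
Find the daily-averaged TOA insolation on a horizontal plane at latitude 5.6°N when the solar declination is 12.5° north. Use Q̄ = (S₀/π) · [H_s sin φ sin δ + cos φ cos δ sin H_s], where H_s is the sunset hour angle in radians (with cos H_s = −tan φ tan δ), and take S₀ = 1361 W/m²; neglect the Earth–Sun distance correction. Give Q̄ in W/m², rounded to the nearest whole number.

−tan φ tan δ = −(0.0981)(0.2217) = -0.0217; H_s = arccos(-0.0217) = 91.24°. In radians, H_s = 1.5924.
H_s sin φ sin δ = 1.5924 × 0.0976 × 0.2164 = 0.0336.
cos φ cos δ sin H_s = 0.9952 × 0.9763 × 0.9998 = 0.9714.
Q̄ = (1361/π) × (0.0336 + 0.9714) = 433.22 × 1.0050 = 435.39 W/m².

435 W/m²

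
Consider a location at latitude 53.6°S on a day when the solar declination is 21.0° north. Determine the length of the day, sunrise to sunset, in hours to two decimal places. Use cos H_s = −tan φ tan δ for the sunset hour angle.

cos H_s = −tan(-53.6°) · tan(21.0°) = 0.5207, so H_s = arccos(0.5207) = 58.62°.
Day length = 2 H_s / 15° h⁻¹ = 117.24° / 15 = 7.816 h.

7.82 hours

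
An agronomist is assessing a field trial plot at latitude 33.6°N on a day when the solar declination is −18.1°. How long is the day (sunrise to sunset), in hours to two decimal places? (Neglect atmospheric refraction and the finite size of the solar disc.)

−tan φ tan δ = −(0.6644)(-0.3269) = 0.2172; H_s = arccos(0.2172) = 77.46°.
Day length = 2 H_s / 15° h⁻¹ = 154.92° / 15 = 10.328 h.

10.33 hours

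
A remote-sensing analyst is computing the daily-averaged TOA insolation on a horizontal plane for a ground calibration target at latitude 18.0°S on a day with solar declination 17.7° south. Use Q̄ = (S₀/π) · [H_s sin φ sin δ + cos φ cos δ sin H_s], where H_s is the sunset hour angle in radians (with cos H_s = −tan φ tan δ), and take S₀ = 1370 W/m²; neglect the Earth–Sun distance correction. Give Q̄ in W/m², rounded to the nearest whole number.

462 W/m²

−tan φ tan δ = −(-0.3249)(-0.3191) = -0.1037; H_s = arccos(-0.1037) = 95.95°. In radians, H_s = 1.6746.
H_s sin φ sin δ = 1.6746 × -0.3090 × -0.3040 = 0.1573.
cos φ cos δ sin H_s = 0.9511 × 0.9527 × 0.9946 = 0.9012.
Q̄ = (1370/π) × (0.1573 + 0.9012) = 436.08 × 1.0585 = 461.59 W/m².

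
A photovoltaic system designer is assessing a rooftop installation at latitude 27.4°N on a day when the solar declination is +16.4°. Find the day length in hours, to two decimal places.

−tan φ tan δ = −(0.5184)(0.2943) = -0.1526; H_s = arccos(-0.1526) = 98.78°.
Day length = 2 H_s / 15° h⁻¹ = 197.56° / 15 = 13.171 h.

13.17 hours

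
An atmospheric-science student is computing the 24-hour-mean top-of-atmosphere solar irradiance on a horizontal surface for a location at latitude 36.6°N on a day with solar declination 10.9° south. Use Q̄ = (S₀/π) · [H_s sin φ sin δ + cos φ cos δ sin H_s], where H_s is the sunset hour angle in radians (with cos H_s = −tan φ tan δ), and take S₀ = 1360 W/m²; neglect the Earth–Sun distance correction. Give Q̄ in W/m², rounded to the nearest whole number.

268 W/m²

cos H_s = −tan(36.6°) · tan(-10.9°) = 0.1430, so H_s = arccos(0.1430) = 81.78°. In radians, H_s = 1.4273.
H_s sin φ sin δ = 1.4273 × 0.5962 × -0.1891 = -0.1609.
cos φ cos δ sin H_s = 0.8028 × 0.9820 × 0.9897 = 0.7802.
Q̄ = (1360/π) × (-0.1609 + 0.7802) = 432.90 × 0.6193 = 268.09 W/m².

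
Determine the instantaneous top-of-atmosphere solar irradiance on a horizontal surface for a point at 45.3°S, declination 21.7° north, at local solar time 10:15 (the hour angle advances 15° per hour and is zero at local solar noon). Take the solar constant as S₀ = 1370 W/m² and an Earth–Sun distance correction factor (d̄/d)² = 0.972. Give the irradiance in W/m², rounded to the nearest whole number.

431 W/m²

Hour angle H = 15° × (10.25 − 12) = -26.25°.
cos θ_z = sin φ sin δ + cos φ cos δ cos H = (-0.7108)(0.3697) + (0.7034)(0.9291)(0.8969) = 0.3234.
Top-of-atmosphere irradiance = S₀ (d̄/d)² cos θ_z = 1370 × 0.972 × 0.3234 = 430.65 W/m².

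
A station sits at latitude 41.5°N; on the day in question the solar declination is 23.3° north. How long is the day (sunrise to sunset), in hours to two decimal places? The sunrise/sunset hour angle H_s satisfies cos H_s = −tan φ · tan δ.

The sunset hour angle satisfies cos H_s = −tan φ tan δ = -0.3810, giving H_s = 112.40°.
Day length = 2 H_s / 15° h⁻¹ = 224.80° / 15 = 14.987 h.

14.99 hours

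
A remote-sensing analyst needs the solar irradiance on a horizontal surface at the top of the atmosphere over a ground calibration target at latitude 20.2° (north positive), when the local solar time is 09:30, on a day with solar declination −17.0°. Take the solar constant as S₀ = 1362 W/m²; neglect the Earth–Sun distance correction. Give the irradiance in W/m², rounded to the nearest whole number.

Hour angle H = 15° × (9.5 − 12) = -37.50°.
cos θ_z = sin(20.2°) sin(-17.0°) + cos(20.2°) cos(-17.0°) cos(-37.50°) = -0.1010 + 0.7120 = 0.6110.
Top-of-atmosphere irradiance = S₀ cos θ_z = 1362 × 0.6110 = 832.18 W/m².

832 W/m²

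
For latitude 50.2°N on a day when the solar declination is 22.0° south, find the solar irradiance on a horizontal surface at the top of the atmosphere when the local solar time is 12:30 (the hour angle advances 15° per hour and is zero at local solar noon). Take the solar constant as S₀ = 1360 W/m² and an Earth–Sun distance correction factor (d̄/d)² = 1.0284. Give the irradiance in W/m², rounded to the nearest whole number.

420 W/m²

Hour angle H = 15° × (12.5 − 12) = 7.50°.
cos θ_z = sin(50.2°) sin(-22.0°) + cos(50.2°) cos(-22.0°) cos(7.50°) = -0.2878 + 0.5884 = 0.3006.
Top-of-atmosphere irradiance = S₀ (d̄/d)² cos θ_z = 1360 × 1.0284 × 0.3006 = 420.43 W/m².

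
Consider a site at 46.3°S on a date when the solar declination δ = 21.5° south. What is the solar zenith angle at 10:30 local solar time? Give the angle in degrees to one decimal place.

Hour angle H = 15° × (10.5 − 12) = -22.50°.
cos θ_z = sin φ sin δ + cos φ cos δ cos H = (-0.7230)(-0.3665) + (0.6909)(0.9304)(0.9239) = 0.8589.
θ_z = arccos(0.8589) = 30.81°.

30.8°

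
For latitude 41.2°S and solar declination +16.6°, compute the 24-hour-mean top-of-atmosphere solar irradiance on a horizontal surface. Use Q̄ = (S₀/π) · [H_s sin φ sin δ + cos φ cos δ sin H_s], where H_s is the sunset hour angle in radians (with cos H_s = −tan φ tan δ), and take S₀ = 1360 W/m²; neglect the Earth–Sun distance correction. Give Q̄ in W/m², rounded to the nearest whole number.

The sunset hour angle satisfies cos H_s = −tan φ tan δ = 0.2610, giving H_s = 74.87°. In radians, H_s = 1.3067.
H_s sin φ sin δ = 1.3067 × -0.6587 × 0.2857 = -0.2459.
cos φ cos δ sin H_s = 0.7524 × 0.9583 × 0.9653 = 0.6960.
Q̄ = (1360/π) × (-0.2459 + 0.6960) = 432.90 × 0.4501 = 194.85 W/m².

195 W/m²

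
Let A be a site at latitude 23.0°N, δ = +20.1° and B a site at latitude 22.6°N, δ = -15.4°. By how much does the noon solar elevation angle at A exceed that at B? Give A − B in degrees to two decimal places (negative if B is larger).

+35.10°

A: 90° − |23.0 − (20.1)| = 87.10°.
B: 90° − |22.6 − (-15.4)| = 52.00°.
A − B = 87.10 − 52.00 = 35.10°.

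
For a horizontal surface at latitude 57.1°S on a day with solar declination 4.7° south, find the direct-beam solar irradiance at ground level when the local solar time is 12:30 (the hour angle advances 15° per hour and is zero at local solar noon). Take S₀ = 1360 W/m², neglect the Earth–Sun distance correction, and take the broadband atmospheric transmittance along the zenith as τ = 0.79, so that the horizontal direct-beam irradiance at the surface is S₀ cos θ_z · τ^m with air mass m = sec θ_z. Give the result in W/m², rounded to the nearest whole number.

558 W/m²

Hour angle H = 15° × (12.5 − 12) = 7.50°.
With φ = -57.1°, δ = -4.7°, H = 7.50°: sin φ sin δ = 0.0688, cos φ cos δ cos H = 0.5367, so cos θ_z = 0.6055.
Air mass m = 1/cos θ_z = 1/0.6055 = 1.652; τ^m = 0.79^1.652 = 0.6775.
Surface direct beam = 1360 × 0.6055 × 0.6775 = 557.91 W/m².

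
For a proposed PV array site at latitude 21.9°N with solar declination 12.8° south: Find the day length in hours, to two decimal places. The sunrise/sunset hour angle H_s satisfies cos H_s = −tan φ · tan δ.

11.30 hours

The sunset hour angle satisfies cos H_s = −tan φ tan δ = 0.0913, giving H_s = 84.76°.
Day length = 2 H_s / 15° h⁻¹ = 169.52° / 15 = 11.301 h.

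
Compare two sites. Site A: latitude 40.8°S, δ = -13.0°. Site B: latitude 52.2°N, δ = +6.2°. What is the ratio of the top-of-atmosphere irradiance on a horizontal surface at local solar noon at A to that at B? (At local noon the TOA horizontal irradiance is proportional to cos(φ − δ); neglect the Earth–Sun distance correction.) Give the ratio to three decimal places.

A: cos θ_z = cos(-40.8° − (-13.0°)) = 0.8846.
B: cos θ_z = cos(52.2° − (6.2°)) = 0.6947.
Ratio A/B = 0.8846 / 0.6947 = 1.2734.

1.273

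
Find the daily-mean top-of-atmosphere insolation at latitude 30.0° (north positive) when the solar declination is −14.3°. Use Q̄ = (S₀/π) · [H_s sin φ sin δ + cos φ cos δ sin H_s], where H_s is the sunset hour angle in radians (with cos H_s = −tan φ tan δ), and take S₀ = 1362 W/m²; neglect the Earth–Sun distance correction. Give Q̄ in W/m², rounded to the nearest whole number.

cos H_s = −tan(30.0°) · tan(-14.3°) = 0.1472, so H_s = arccos(0.1472) = 81.54°. In radians, H_s = 1.4231.
H_s sin φ sin δ = 1.4231 × 0.5000 × -0.2470 = -0.1758.
cos φ cos δ sin H_s = 0.8660 × 0.9690 × 0.9891 = 0.8300.
Q̄ = (1362/π) × (-0.1758 + 0.8300) = 433.54 × 0.6542 = 283.62 W/m².

284 W/m²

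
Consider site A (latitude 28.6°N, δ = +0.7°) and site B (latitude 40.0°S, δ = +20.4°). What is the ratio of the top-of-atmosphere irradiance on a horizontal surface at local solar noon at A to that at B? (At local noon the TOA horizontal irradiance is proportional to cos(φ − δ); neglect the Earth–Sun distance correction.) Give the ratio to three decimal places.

1.789

A: cos θ_z = cos(28.6° − (0.7°)) = 0.8838.
B: cos θ_z = cos(-40.0° − (20.4°)) = 0.4939.
Ratio A/B = 0.8838 / 0.4939 = 1.7894.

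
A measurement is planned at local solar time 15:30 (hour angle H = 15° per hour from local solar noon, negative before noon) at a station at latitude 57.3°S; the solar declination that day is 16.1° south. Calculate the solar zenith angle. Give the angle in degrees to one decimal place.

Hour angle H = 15° × (15.5 − 12) = 52.50°.
With φ = -57.3°, δ = -16.1°, H = 52.50°: sin φ sin δ = 0.2334, cos φ cos δ cos H = 0.3160, so cos θ_z = 0.5494.
θ_z = arccos(0.5494) = 56.67°.

56.7°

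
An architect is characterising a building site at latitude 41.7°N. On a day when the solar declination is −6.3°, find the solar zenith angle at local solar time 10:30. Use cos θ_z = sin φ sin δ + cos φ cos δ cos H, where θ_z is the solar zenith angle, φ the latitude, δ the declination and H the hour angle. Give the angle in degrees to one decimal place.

Hour angle H = 15° × (10.5 − 12) = -22.50°.
With φ = 41.7°, δ = -6.3°, H = -22.50°: sin φ sin δ = -0.0730, cos φ cos δ cos H = 0.6856, so cos θ_z = 0.6126.
θ_z = arccos(0.6126) = 52.22°.

52.2°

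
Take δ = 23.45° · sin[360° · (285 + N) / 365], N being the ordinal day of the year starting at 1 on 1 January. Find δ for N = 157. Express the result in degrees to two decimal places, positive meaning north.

360 × (285 + 157) / 365 = 435.945°; sin(435.945°) = 0.9701.
δ = 23.45 × 0.9701 = 22.749° ≈ +22.75°.

+22.75°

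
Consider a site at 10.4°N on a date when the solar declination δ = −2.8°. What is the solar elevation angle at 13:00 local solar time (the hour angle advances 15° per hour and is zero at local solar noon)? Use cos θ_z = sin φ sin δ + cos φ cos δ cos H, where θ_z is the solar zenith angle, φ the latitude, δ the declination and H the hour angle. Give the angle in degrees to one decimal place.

Hour angle H = 15° × (13 − 12) = 15.00°.
cos θ_z = sin φ sin δ + cos φ cos δ cos H = (0.1805)(-0.0488) + (0.9836)(0.9988)(0.9659) = 0.9401.
θ_z = arccos(0.9401) = 19.93°, so the elevation is 90° − 19.93° = 70.07°.

70.1°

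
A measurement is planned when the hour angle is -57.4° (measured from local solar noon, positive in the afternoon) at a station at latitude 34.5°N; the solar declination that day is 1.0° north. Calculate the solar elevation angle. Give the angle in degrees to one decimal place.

27.0°

cos θ_z = sin φ sin δ + cos φ cos δ cos H = (0.5664)(0.0175) + (0.8241)(0.9998)(0.5388) = 0.4538.
θ_z = arccos(0.4538) = 63.01°, so the elevation is 90° − 63.01° = 26.99°.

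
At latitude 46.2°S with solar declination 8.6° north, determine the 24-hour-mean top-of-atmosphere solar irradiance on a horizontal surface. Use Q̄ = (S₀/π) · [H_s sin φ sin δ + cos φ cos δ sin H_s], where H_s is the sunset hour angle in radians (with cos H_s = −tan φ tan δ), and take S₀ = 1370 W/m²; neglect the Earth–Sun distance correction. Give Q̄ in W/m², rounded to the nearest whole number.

The sunset hour angle satisfies cos H_s = −tan φ tan δ = 0.1577, giving H_s = 80.93°. In radians, H_s = 1.4125.
H_s sin φ sin δ = 1.4125 × -0.7218 × 0.1495 = -0.1524.
cos φ cos δ sin H_s = 0.6921 × 0.9888 × 0.9875 = 0.6758.
Q̄ = (1370/π) × (-0.1524 + 0.6758) = 436.08 × 0.5234 = 228.24 W/m².

228 W/m²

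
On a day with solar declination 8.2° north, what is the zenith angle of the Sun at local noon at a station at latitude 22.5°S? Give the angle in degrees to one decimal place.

30.7°

At local solar noon the hour angle is zero, so the zenith angle is |φ − δ| = |-22.5° − (8.2°)| = 30.7°.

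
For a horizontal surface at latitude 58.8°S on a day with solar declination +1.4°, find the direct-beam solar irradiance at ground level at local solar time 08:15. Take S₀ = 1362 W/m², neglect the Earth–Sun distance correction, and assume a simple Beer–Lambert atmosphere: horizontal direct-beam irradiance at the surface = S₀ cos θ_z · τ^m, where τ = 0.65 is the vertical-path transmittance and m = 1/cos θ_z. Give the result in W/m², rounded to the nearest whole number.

72 W/m²

Hour angle H = 15° × (8.25 − 12) = -56.25°.
With φ = -58.8°, δ = 1.4°, H = -56.25°: sin φ sin δ = -0.0209, cos φ cos δ cos H = 0.2877, so cos θ_z = 0.2668.
Air mass m = 1/cos θ_z = 1/0.2668 = 3.748; τ^m = 0.65^3.748 = 0.1990.
Surface direct beam = 1362 × 0.2668 × 0.1990 = 72.31 W/m².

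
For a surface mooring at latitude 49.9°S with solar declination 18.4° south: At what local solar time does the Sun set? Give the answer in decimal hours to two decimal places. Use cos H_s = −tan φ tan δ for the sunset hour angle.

cos H_s = −tan(-49.9°) · tan(-18.4°) = -0.3950, so H_s = arccos(-0.3950) = 113.27°.
Sunset is at 12 + H_s/15 = 12 + 7.551 = 19.551 h local solar time.

19.55 h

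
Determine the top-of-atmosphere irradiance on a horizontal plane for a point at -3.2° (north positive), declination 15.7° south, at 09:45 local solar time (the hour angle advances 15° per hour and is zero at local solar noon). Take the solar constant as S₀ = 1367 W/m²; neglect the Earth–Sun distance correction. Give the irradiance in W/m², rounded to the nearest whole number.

1113 W/m²

Hour angle H = 15° × (9.75 − 12) = -33.75°.
cos θ_z = sin(-3.2°) sin(-15.7°) + cos(-3.2°) cos(-15.7°) cos(-33.75°) = 0.0151 + 0.7992 = 0.8143.
Top-of-atmosphere irradiance = S₀ cos θ_z = 1367 × 0.8143 = 1113.15 W/m².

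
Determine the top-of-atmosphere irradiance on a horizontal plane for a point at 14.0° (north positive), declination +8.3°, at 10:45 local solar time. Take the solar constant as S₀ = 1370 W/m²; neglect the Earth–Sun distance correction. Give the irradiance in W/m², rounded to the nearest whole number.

1293 W/m²

Hour angle H = 15° × (10.75 − 12) = -18.75°.
cos θ_z = sin φ sin δ + cos φ cos δ cos H = (0.2419)(0.1444) + (0.9703)(0.9895)(0.9469) = 0.9441.
Top-of-atmosphere irradiance = S₀ cos θ_z = 1370 × 0.9441 = 1293.42 W/m².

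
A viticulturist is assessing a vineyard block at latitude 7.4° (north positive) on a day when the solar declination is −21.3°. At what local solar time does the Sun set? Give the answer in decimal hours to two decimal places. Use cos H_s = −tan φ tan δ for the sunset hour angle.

17.81 h

−tan φ tan δ = −(0.1299)(-0.3899) = 0.0506; H_s = arccos(0.0506) = 87.10°.
Sunset is at 12 + H_s/15 = 12 + 5.807 = 17.807 h local solar time.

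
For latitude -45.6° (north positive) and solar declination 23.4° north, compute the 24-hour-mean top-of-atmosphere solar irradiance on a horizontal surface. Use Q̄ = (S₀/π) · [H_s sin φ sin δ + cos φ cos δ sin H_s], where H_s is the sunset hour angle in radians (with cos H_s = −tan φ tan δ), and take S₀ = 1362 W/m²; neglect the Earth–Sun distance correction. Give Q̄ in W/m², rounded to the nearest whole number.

113 W/m²

cos H_s = −tan(-45.6°) · tan(23.4°) = 0.4419, so H_s = arccos(0.4419) = 63.77°. In radians, H_s = 1.1130.
H_s sin φ sin δ = 1.1130 × -0.7145 × 0.3971 = -0.3158.
cos φ cos δ sin H_s = 0.6997 × 0.9178 × 0.8970 = 0.5760.
Q̄ = (1362/π) × (-0.3158 + 0.5760) = 433.54 × 0.2602 = 112.81 W/m².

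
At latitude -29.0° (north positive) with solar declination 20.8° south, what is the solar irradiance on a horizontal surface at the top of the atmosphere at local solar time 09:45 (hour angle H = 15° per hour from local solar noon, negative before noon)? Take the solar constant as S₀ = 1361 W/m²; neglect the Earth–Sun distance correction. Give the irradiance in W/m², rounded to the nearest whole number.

Hour angle H = 15° × (9.75 − 12) = -33.75°.
cos θ_z = sin(-29.0°) sin(-20.8°) + cos(-29.0°) cos(-20.8°) cos(-33.75°) = 0.1722 + 0.6798 = 0.8520.
Top-of-atmosphere irradiance = S₀ cos θ_z = 1361 × 0.8520 = 1159.57 W/m².

1160 W/m²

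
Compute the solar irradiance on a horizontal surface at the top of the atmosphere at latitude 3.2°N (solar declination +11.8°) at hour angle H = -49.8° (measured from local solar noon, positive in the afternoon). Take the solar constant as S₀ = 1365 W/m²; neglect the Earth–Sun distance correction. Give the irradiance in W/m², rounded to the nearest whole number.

877 W/m²

cos θ_z = sin(3.2°) sin(11.8°) + cos(3.2°) cos(11.8°) cos(-49.80°) = 0.0114 + 0.6308 = 0.6422.
Top-of-atmosphere irradiance = S₀ cos θ_z = 1365 × 0.6422 = 876.60 W/m².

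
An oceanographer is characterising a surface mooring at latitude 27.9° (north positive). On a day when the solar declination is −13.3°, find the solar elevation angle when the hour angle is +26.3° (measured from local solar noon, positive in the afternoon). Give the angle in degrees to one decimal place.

41.6°

With φ = 27.9°, δ = -13.3°, H = 26.30°: sin φ sin δ = -0.1076, cos φ cos δ cos H = 0.7710, so cos θ_z = 0.6634.
θ_z = arccos(0.6634) = 48.44°, so the elevation is 90° − 48.44° = 41.56°.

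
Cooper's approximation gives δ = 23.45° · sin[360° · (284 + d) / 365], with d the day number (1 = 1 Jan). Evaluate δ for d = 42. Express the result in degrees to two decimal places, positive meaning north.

360 × (284 + 42) / 365 = 321.534°; sin(321.534°) = -0.6221.
δ = 23.45 × -0.6221 = -14.588° ≈ -14.59°.

-14.59°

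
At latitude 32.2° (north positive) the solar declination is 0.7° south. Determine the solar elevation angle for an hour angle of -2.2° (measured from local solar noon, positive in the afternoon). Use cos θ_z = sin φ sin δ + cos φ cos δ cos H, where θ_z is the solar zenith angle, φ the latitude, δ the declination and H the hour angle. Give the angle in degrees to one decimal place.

57.0°

cos θ_z = sin φ sin δ + cos φ cos δ cos H = (0.5329)(-0.0122) + (0.8462)(0.9999)(0.9993) = 0.8390.
θ_z = arccos(0.8390) = 32.97°, so the elevation is 90° − 32.97° = 57.03°.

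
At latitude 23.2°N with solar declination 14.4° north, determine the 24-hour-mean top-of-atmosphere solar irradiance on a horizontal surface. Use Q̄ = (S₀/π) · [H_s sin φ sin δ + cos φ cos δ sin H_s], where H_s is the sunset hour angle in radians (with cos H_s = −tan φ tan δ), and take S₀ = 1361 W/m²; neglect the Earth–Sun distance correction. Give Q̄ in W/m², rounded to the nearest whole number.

The sunset hour angle satisfies cos H_s = −tan φ tan δ = -0.1100, giving H_s = 96.32°. In radians, H_s = 1.6811.
H_s sin φ sin δ = 1.6811 × 0.3939 × 0.2487 = 0.1647.
cos φ cos δ sin H_s = 0.9191 × 0.9686 × 0.9939 = 0.8848.
Q̄ = (1361/π) × (0.1647 + 0.8848) = 433.22 × 1.0495 = 454.66 W/m².

455 W/m²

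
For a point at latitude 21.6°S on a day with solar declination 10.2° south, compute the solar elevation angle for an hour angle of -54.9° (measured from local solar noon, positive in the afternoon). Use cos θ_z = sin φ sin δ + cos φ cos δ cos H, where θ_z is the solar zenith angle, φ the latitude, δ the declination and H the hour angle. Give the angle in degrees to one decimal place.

36.3°

cos θ_z = sin(-21.6°) sin(-10.2°) + cos(-21.6°) cos(-10.2°) cos(-54.90°) = 0.0652 + 0.5262 = 0.5914.
θ_z = arccos(0.5914) = 53.74°, so the elevation is 90° − 53.74° = 36.26°.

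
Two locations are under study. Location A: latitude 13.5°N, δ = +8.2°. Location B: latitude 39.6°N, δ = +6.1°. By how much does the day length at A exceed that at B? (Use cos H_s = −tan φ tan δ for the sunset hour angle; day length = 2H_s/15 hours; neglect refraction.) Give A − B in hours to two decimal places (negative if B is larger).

A: H_s = arccos(−tan 13.5° · tan 8.2°) = 91.98°, so 2H_s/15 = 12.2640 h.
B: H_s = arccos(−tan 39.6° · tan 6.1°) = 95.07°, so 2H_s/15 = 12.6760 h.
A − B = 12.2640 − 12.6760 = -0.4120 h.

-0.41 h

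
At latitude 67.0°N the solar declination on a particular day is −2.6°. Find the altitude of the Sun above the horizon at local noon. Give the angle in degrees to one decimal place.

20.4°

At local solar noon the hour angle is zero, so the elevation is 90° − |φ − δ| = 90° − |67.0° − (-2.6°)| = 90° − 69.6° = 20.4°.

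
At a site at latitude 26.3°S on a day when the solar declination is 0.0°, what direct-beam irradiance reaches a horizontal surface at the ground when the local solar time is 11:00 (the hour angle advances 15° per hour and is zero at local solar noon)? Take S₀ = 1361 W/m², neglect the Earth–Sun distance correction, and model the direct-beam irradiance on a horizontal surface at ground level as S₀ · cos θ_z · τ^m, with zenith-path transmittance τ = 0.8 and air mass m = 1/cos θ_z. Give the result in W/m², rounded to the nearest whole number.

911 W/m²

Hour angle H = 15° × (11 − 12) = -15.00°.
cos θ_z = sin φ sin δ + cos φ cos δ cos H = (-0.4431)(0.0000) + (0.8965)(1.0000)(0.9659) = 0.8659.
Air mass m = 1/cos θ_z = 1/0.8659 = 1.155; τ^m = 0.8^1.155 = 0.7728.
Surface direct beam = 1361 × 0.8659 × 0.7728 = 910.74 W/m².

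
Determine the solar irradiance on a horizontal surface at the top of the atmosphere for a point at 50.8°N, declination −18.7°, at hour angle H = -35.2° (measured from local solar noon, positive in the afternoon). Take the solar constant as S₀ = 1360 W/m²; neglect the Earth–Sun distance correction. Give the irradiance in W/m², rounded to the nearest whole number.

327 W/m²

With φ = 50.8°, δ = -18.7°, H = -35.20°: sin φ sin δ = -0.2485, cos φ cos δ cos H = 0.4892, so cos θ_z = 0.2407.
Top-of-atmosphere irradiance = S₀ cos θ_z = 1360 × 0.2407 = 327.35 W/m².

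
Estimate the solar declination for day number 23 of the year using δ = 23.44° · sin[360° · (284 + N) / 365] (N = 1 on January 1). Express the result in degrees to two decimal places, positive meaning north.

-19.70°

360 × (284 + 23) / 365 = 302.795°; sin(302.795°) = -0.8406.
δ = 23.44 × -0.8406 = -19.704° ≈ -19.70°.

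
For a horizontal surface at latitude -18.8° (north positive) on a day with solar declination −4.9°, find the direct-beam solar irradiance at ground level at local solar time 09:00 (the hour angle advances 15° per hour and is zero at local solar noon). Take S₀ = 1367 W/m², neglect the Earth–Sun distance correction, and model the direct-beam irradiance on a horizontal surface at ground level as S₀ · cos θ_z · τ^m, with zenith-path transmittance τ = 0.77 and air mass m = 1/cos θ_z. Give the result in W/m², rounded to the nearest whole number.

Hour angle H = 15° × (9 − 12) = -45.00°.
cos θ_z = sin(-18.8°) sin(-4.9°) + cos(-18.8°) cos(-4.9°) cos(-45.00°) = 0.0275 + 0.6669 = 0.6944.
Air mass m = 1/cos θ_z = 1/0.6944 = 1.440; τ^m = 0.77^1.440 = 0.6864.
Surface direct beam = 1367 × 0.6944 × 0.6864 = 651.56 W/m².

652 W/m²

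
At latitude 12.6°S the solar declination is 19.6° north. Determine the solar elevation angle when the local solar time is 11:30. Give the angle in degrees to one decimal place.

Hour angle H = 15° × (11.5 − 12) = -7.50°.
With φ = -12.6°, δ = 19.6°, H = -7.50°: sin φ sin δ = -0.0732, cos φ cos δ cos H = 0.9115, so cos θ_z = 0.8383.
θ_z = arccos(0.8383) = 33.04°, so the elevation is 90° − 33.04° = 56.96°.

57.0°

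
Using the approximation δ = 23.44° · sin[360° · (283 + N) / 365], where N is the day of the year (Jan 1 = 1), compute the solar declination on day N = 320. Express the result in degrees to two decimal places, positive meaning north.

360 × (283 + 320) / 365 = 594.740°; sin(594.740°) = -0.8165.
δ = 23.44 × -0.8165 = -19.139° ≈ -19.14°.

-19.14°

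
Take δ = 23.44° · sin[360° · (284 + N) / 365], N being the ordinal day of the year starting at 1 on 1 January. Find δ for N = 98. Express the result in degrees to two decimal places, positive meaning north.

360 × (284 + 98) / 365 = 376.767°; sin(376.767°) = 0.2885.
δ = 23.44 × 0.2885 = 6.762° ≈ +6.76°.

+6.76°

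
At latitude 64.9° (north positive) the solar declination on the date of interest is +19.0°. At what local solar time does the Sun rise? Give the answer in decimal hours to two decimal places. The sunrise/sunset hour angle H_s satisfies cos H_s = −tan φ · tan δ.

−tan φ tan δ = −(2.1348)(0.3443) = -0.7350; H_s = arccos(-0.7350) = 137.31°.
Sunrise is at 12 − H_s/15 = 12 − 9.154 = 2.846 h local solar time.

2.85 h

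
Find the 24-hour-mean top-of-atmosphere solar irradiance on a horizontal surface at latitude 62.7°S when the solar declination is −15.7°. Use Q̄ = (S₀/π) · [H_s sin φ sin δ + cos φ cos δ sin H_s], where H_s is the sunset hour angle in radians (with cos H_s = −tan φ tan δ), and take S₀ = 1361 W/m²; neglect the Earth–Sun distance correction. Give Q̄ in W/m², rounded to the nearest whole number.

384 W/m²

−tan φ tan δ = −(-1.9375)(-0.2811) = -0.5446; H_s = arccos(-0.5446) = 123.00°. In radians, H_s = 2.1468.
H_s sin φ sin δ = 2.1468 × -0.8886 × -0.2706 = 0.5162.
cos φ cos δ sin H_s = 0.4586 × 0.9627 × 0.8386 = 0.3702.
Q̄ = (1361/π) × (0.5162 + 0.3702) = 433.22 × 0.8864 = 384.01 W/m².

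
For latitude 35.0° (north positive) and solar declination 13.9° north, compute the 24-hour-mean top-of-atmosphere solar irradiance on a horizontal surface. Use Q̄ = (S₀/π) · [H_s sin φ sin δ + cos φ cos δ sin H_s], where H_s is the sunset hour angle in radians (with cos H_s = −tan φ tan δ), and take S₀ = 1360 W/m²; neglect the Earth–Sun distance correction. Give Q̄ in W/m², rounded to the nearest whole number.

−tan φ tan δ = −(0.7002)(0.2475) = -0.1733; H_s = arccos(-0.1733) = 99.98°. In radians, H_s = 1.7450.
H_s sin φ sin δ = 1.7450 × 0.5736 × 0.2402 = 0.2404.
cos φ cos δ sin H_s = 0.8192 × 0.9707 × 0.9849 = 0.7832.
Q̄ = (1360/π) × (0.2404 + 0.7832) = 432.90 × 1.0236 = 443.12 W/m².

443 W/m²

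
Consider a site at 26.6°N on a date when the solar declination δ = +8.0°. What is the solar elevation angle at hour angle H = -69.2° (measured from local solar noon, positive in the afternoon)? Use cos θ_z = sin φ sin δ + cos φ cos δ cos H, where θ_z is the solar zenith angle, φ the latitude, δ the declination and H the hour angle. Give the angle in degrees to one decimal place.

cos θ_z = sin φ sin δ + cos φ cos δ cos H = (0.4478)(0.1392) + (0.8942)(0.9903)(0.3551) = 0.3768.
θ_z = arccos(0.3768) = 67.86°, so the elevation is 90° − 67.86° = 22.14°.

22.1°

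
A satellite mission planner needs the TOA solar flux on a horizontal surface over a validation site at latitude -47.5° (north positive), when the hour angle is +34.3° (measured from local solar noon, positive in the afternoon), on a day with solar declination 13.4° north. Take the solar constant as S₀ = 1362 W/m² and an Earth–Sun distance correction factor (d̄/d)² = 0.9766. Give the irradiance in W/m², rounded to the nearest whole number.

495 W/m²

cos θ_z = sin φ sin δ + cos φ cos δ cos H = (-0.7373)(0.2317) + (0.6756)(0.9728)(0.8261) = 0.3721.
Top-of-atmosphere irradiance = S₀ (d̄/d)² cos θ_z = 1362 × 0.9766 × 0.3721 = 494.94 W/m².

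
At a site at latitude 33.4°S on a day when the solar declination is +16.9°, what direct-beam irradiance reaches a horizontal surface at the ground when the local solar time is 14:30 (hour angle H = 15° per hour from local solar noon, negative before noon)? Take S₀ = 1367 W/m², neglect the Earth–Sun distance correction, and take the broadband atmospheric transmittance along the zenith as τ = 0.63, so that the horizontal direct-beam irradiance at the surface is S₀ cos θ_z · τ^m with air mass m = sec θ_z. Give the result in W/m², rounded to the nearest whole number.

Hour angle H = 15° × (14.5 − 12) = 37.50°.
With φ = -33.4°, δ = 16.9°, H = 37.50°: sin φ sin δ = -0.1600, cos φ cos δ cos H = 0.6337, so cos θ_z = 0.4737.
Air mass m = 1/cos θ_z = 1/0.4737 = 2.111; τ^m = 0.63^2.111 = 0.3771.
Surface direct beam = 1367 × 0.4737 × 0.3771 = 244.19 W/m².

244 W/m²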